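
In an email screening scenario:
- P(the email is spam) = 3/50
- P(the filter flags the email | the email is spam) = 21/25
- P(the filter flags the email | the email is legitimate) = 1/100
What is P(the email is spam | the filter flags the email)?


Using Bayes' theorem:
P(A|B) = P(B|A)·P(A) / P(B)

P(the filter flags the email) = 21/25 × 3/50 + 1/100 × 47/50
= 63/1250 + 47/5000 = 299/5000

P(the email is spam|the filter flags the email) = (63/1250) / (299/5000) = 252/299

P(the email is spam|the filter flags the email) = 252/299 ≈ 84.28%


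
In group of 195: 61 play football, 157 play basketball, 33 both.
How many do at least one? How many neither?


|A∪B| = 61+157-33 = 185
Neither = 195-185 = 10

At least one: 185; Neither: 10


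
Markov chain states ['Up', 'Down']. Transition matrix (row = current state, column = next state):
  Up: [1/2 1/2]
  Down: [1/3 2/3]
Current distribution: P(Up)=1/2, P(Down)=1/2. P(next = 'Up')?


P(next=Up) = Σᵢ P(now=i)×P(i→Up)
= 1/2×1/2 + 1/2×1/3
= 1/4 + 1/6 = 5/12

P = 5/12 ≈ 0.4167


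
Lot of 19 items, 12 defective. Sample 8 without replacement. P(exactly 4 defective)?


Hypergeometric: C(12,4)×C(7,4)/C(19,8)
= 495×35/75582 = 1925/8398

P(X=4) = 1925/8398 ≈ 22.92%


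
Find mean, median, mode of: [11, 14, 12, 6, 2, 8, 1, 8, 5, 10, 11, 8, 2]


Sorted: [1, 2, 2, 5, 6, 8, 8, 8, 10, 11, 11, 12, 14]
Mean = 98/13
Median = 8
Freq: {11: 2, 14: 1, 12: 1, 6: 1, 2: 2, 8: 3, 1: 1, 5: 1, 10: 1}
Mode: [8]

Mean=98/13, Median=8, Mode=8


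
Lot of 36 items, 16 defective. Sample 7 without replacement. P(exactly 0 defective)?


Hypergeometric: C(16,0)×C(20,7)/C(36,7)
= 1×77520/8347680 = 19/2046

P(X=0) = 19/2046 ≈ 0.93%


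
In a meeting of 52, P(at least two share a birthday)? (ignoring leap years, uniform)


P(all different) = Π(365-i)/365 for i=0..51
= 0.021995
P(match) = 1 - 0.021995 = 0.978005

P ≈ 0.9780 ≈ 97.80%


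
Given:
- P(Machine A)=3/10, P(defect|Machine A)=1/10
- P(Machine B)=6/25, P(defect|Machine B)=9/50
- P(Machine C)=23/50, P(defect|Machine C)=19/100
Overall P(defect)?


P(B) = Σ P(B|Aᵢ)×P(Aᵢ)
  1/10×3/10 = 3/100
  9/50×6/25 = 27/625
  19/100×23/50 = 437/5000
Sum = 803/5000

P(defect) = 803/5000 ≈ 16.06%


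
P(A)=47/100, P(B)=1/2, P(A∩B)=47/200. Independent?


P(A)×P(B) = 47/200
P(A∩B) = 47/200
Equal ✓ → Independent

Yes, independent


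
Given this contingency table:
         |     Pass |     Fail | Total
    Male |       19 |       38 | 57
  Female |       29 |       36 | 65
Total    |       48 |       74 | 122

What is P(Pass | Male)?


P(Pass | Male) = 19/(19+38) = 19/57 = 1/3

P(Pass|Male) = 1/3 ≈ 33.33%


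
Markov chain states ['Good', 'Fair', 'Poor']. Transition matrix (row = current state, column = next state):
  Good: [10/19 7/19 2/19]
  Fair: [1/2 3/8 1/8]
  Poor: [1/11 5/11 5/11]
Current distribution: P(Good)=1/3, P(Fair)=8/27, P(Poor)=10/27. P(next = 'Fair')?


P(next=Fair) = Σᵢ P(now=i)×P(i→Fair)
= 1/3×7/19 + 8/27×3/8 + 10/27×5/11
= 7/57 + 1/9 + 50/297 = 2270/5643

P = 2270/5643 ≈ 0.4023


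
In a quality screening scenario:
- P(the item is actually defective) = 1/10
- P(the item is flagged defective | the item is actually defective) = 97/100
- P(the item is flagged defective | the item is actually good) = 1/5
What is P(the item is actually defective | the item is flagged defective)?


Using Bayes' theorem:
P(A|B) = P(B|A)·P(A) / P(B)

P(the item is flagged defective) = 97/100 × 1/10 + 1/5 × 9/10
= 97/1000 + 9/50 = 277/1000

P(the item is actually defective|the item is flagged defective) = (97/1000) / (277/1000) = 97/277

P(the item is actually defective|the item is flagged defective) = 97/277 ≈ 35.02%


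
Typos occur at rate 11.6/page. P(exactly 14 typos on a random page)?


Poisson(λ=11.6): P(X=14) = e^(-λ)×λ^k/k!
= e^(-11.6) × 11.6^14 / 14!
≈ 9.166087736e-06 × 7.98751798749e+14 / 87178291200 ≈ 0.083982

P(X=14) ≈ 0.083982 ≈ 8.40%


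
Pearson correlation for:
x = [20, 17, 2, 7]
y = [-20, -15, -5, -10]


n=4, Σx=46, Σy=-50, Σxy=-735, Σx²=742, Σy²=750
r = (4×(-735) - 46×(-50))/√((4×742 - 46²)(4×750 - (-50)²))
= -640/√(852×500) = -640/√426000 ≈ -640/652.6868 ≈ -0.9806

r ≈ -0.9806


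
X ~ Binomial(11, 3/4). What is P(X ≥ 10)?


P(X ≥ 10) = Σ P(X=i) for i=10..11
P(X=10) = 649539/4194304
P(X=11) = 177147/4194304
Sum = 413343/2097152

P(X ≥ 10) = 413343/2097152 ≈ 19.71%


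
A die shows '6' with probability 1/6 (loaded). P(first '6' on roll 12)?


Geometric: P(X=12) = (1-p)^(k-1)×p = (5/6)^11×1/6 = 48828125/2176782336

P(X=12) = 48828125/2176782336 ≈ 2.24%


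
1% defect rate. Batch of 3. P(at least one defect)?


P(all good) = (99/100)^3 = 970299/1000000
P(≥1 defect) = 29701/1000000

P = 29701/1000000 ≈ 2.97%


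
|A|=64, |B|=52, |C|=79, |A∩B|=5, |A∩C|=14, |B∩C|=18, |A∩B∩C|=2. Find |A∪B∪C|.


|A∪B∪C| = 64+52+79-5-14-18+2 = 160

|A∪B∪C| = 160


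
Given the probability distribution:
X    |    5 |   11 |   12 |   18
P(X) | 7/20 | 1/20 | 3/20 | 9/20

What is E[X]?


E[X] = Σ x·P(X=x)
= (5)×(7/20) + (11)×(1/20) + (12)×(3/20) + (18)×(9/20)
= 61/5

E[X] = 61/5


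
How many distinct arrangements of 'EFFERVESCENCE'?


Letters: 13, freq: {'E': 5, 'F': 2, 'R': 1, 'V': 1, 'S': 1, 'C': 2, 'N': 1}
13!/(5!×2!×1!×1!×1!×2!×1!) = 6227020800/480 = 12972960

12972960


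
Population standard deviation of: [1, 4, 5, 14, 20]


Mean = 44/5
  (1-44/5)²=1521/25
  (4-44/5)²=576/25
  (5-44/5)²=361/25
  (14-44/5)²=676/25
  (20-44/5)²=3136/25
Σ(x-μ)² = 1254/5
σ² = (1254/5)/5 = 1254/25

σ = √(1254/25) ≈ 7.0824


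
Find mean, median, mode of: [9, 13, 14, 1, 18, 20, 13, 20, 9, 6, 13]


Sorted: [1, 6, 9, 9, 13, 13, 13, 14, 18, 20, 20]
Mean = 136/11
Median = 13
Freq: {9: 2, 13: 3, 14: 1, 1: 1, 18: 1, 20: 2, 6: 1}
Mode: [13]

Mean=136/11, Median=13, Mode=13


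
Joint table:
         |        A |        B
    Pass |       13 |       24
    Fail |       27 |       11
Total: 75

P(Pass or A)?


P(Pass∨A) = P(Pass) + P(A) - P(Pass∧A)
= (37 + 40 - 13)/75 = 64/75

P = 64/75 ≈ 85.33%


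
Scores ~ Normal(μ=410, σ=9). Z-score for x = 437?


z = (x - μ)/σ = (437 - 410)/9 = 3.0

z = 3.0


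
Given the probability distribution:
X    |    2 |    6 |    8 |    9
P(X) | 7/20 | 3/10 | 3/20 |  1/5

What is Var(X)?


E[X] = 11/2
E[X²] = 38
Var(X) = E[X²] - (E[X])² = 38 - 121/4 = 31/4

Var(X) = 31/4 ≈ 7.7500


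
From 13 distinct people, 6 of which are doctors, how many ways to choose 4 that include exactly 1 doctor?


Choose 1 of the 6 doctors and 3 of the other 7 people:
C(6,1)×C(7,3) = 6×35 = 210

210


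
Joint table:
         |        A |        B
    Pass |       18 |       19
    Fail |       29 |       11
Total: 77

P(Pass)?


P(Pass) = (18+19)/77 = 37/77

P(Pass) = 37/77 ≈ 48.05%


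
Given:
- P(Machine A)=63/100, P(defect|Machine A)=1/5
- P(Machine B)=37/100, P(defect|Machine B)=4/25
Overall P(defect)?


P(B) = Σ P(B|Aᵢ)×P(Aᵢ)
  1/5×63/100 = 63/500
  4/25×37/100 = 37/625
Sum = 463/2500

P(defect) = 463/2500 ≈ 18.52%


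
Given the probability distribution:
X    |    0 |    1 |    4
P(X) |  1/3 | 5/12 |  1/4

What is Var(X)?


E[X] = 17/12
E[X²] = 53/12
Var(X) = E[X²] - (E[X])² = 53/12 - 289/144 = 347/144

Var(X) = 347/144 ≈ 2.4097


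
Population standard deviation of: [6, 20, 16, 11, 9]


Mean = 62/5
  (6-62/5)²=1024/25
  (20-62/5)²=1444/25
  (16-62/5)²=324/25
  (11-62/5)²=49/25
  (9-62/5)²=289/25
Σ(x-μ)² = 626/5
σ² = (626/5)/5 = 626/25

σ = √(626/25) ≈ 5.0040


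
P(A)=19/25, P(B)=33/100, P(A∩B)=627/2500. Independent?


P(A)×P(B) = 627/2500
P(A∩B) = 627/2500
Equal ✓ → Independent

Yes, independent


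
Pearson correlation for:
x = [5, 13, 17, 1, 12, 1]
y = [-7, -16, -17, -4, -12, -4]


n=6, Σx=49, Σy=-60, Σxy=-684, Σx²=629, Σy²=770
r = (6×(-684) - 49×(-60))/√((6×629 - 49²)(6×770 - (-60)²))
= -1164/√(1373×1020) = -1164/√1400460 ≈ -1164/1183.4103 ≈ -0.9836

r ≈ -0.9836


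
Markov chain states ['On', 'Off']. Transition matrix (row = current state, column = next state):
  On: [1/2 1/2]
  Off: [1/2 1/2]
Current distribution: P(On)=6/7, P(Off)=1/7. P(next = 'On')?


P(next=On) = Σᵢ P(now=i)×P(i→On)
= 6/7×1/2 + 1/7×1/2
= 3/7 + 1/14 = 1/2

P = 1/2 ≈ 0.5000


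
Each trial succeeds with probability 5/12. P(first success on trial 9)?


Geometric: P(X=9) = (1-p)^(k-1)×p = (7/12)^8×5/12 = 28824005/5159780352

P(X=9) = 28824005/5159780352 ≈ 0.56%


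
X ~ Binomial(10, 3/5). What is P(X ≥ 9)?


P(X ≥ 9) = Σ P(X=i) for i=9..10
P(X=9) = 78732/1953125
P(X=10) = 59049/9765625
Sum = 452709/9765625

P(X ≥ 9) = 452709/9765625 ≈ 4.64%


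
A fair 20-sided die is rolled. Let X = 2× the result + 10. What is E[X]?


E[die] = (1+20)/2 = 21/2
E[X] = 2×21/2 + 10 = 31

E[X] = 31


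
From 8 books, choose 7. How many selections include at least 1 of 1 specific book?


Complement: C(8,7) - C(7,7) = 8 - 1 = 7

7


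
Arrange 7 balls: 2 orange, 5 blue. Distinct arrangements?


7!/(2!×5!) = 21

21


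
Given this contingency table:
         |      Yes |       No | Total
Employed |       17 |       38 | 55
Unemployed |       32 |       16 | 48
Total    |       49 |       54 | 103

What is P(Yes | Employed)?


P(Yes | Employed) = 17/(17+38) = 17/55

P(Yes|Employed) = 17/55 ≈ 30.91%


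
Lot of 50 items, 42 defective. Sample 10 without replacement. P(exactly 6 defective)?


Hypergeometric: C(42,6)×C(8,4)/C(50,10)
= 5245786×70/10272278170 = 18278/511313

P(X=6) = 18278/511313 ≈ 3.57%


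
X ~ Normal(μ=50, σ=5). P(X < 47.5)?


z = (47.5-50)/5 = -0.5
P(Z < -0.5) = 0.3085

P(X < 47.5) ≈ 0.3085


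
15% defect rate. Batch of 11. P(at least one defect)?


P(all good) = (17/20)^11 = 34271896307633/204800000000000
P(≥1 defect) = 170528103692367/204800000000000

P = 170528103692367/204800000000000 ≈ 83.27%


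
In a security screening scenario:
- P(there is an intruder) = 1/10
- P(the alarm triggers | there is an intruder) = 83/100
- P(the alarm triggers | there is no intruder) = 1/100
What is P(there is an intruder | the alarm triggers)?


Using Bayes' theorem:
P(A|B) = P(B|A)·P(A) / P(B)

P(the alarm triggers) = 83/100 × 1/10 + 1/100 × 9/10
= 83/1000 + 9/1000 = 23/250

P(there is an intruder|the alarm triggers) = (83/1000) / (23/250) = 83/92

P(there is an intruder|the alarm triggers) = 83/92 ≈ 90.22%


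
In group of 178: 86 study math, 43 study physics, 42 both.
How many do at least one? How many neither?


|A∪B| = 86+43-42 = 87
Neither = 178-87 = 91

At least one: 87; Neither: 91


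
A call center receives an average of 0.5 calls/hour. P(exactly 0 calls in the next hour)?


Poisson(λ=0.5): P(X=0) = e^(-λ)×λ^k/k!
= e^(-0.5) × 0.5^0 / 0!
≈ 0.6065306597 × 1 / 1 ≈ 0.606531

P(X=0) ≈ 0.606531 ≈ 60.65%


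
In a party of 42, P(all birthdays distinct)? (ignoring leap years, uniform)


P(all different) = Π(365-i)/365 for i=0..41
= (365/365)×(364/365)×...×(324/365)
= 0.085970

P ≈ 0.0860 ≈ 8.60%


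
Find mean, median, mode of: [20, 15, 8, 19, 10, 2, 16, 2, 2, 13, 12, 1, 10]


Sorted: [1, 2, 2, 2, 8, 10, 10, 12, 13, 15, 16, 19, 20]
Mean = 130/13 = 10
Median = 10
Freq: {20: 1, 15: 1, 8: 1, 19: 1, 10: 2, 2: 3, 16: 1, 13: 1, 12: 1, 1: 1}
Mode: [2]

Mean=10, Median=10, Mode=2


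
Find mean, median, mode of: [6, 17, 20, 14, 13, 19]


Sorted: [6, 13, 14, 17, 19, 20]
Mean = 89/6
Median = 31/2
Freq: {6: 1, 17: 1, 20: 1, 14: 1, 13: 1, 19: 1}
Mode: No mode

Mean=89/6, Median=31/2, Mode=No mode


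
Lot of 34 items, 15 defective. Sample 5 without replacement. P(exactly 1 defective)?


Hypergeometric: C(15,1)×C(19,4)/C(34,5)
= 15×3876/278256 = 285/1364

P(X=1) = 285/1364 ≈ 20.89%


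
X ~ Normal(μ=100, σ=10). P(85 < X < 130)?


z₁=(85-100)/10=-1.5, z₂=(130-100)/10=3.0
P = Φ(3.0) - Φ(-1.5) = 0.998650 - 0.066807 = 0.931843 ≈ 0.9318

P(85 < X < 130) ≈ 0.9318


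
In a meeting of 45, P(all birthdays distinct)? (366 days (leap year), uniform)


P(all different) = Π(366-i)/366 for i=0..44
= (366/366)×(365/366)×...×(322/366)
= 0.059503

P ≈ 0.0595 ≈ 5.95%


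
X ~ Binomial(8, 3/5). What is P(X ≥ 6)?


P(X ≥ 6) = Σ P(X=i) for i=6..8
P(X=6) = 81648/390625
P(X=7) = 34992/390625
P(X=8) = 6561/390625
Sum = 123201/390625

P(X ≥ 6) = 123201/390625 ≈ 31.54%


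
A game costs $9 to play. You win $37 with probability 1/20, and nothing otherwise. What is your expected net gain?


E[gain] = (37-9)×1/20 + (-9)×19/20
= 7/5 - 171/20 = -143/20

Expected net gain = $-143/20 ≈ $-7.15


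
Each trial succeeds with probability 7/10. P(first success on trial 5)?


Geometric: P(X=5) = (1-p)^(k-1)×p = (3/10)^4×7/10 = 567/100000

P(X=5) = 567/100000 ≈ 0.57%


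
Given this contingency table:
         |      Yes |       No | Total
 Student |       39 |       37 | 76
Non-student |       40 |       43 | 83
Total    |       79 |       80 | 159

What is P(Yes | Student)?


P(Yes | Student) = 39/(39+37) = 39/76

P(Yes|Student) = 39/76 ≈ 51.32%


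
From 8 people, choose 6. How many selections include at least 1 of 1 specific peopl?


Complement: C(8,6) - C(7,6) = 28 - 7 = 21

21


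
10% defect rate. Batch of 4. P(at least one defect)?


P(all good) = (9/10)^4 = 6561/10000
P(≥1 defect) = 3439/10000

P = 3439/10000 ≈ 34.39%


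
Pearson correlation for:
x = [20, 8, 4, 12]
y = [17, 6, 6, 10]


n=4, Σx=44, Σy=39, Σxy=532, Σx²=624, Σy²=461
r = (4×532 - 44×39)/√((4×624 - 44²)(4×461 - 39²))
= 412/√(560×323) = 412/√180880 ≈ 412/425.2999 ≈ 0.9687

r ≈ 0.9687


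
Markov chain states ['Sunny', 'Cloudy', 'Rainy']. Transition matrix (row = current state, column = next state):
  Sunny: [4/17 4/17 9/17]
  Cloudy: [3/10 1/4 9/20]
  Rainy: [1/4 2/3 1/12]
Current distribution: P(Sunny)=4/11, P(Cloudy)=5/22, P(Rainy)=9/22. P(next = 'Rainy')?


P(next=Rainy) = Σᵢ P(now=i)×P(i→Rainy)
= 4/11×9/17 + 5/22×9/20 + 9/22×1/12
= 36/187 + 9/88 + 3/88 = 123/374

P = 123/374 ≈ 0.3289


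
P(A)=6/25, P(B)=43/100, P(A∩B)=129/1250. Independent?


P(A)×P(B) = 129/1250
P(A∩B) = 129/1250
Equal ✓ → Independent

Yes, independent


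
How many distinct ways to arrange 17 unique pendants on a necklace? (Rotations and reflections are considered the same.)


Free circular arrangements: rotations and reflections both identified.
(n-1)!/2 = 16!/2 = 20922789888000/2 = 10461394944000

10461394944000


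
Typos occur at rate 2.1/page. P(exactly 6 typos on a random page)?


Poisson(λ=2.1): P(X=6) = e^(-λ)×λ^k/k!
= e^(-2.1) × 2.1^6 / 6!
≈ 0.1224564283 × 85.766121 / 720 ≈ 0.014587

P(X=6) ≈ 0.014587 ≈ 1.46%


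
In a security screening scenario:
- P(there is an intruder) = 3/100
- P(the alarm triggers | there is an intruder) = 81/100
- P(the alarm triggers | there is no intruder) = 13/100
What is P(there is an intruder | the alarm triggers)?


Using Bayes' theorem:
P(A|B) = P(B|A)·P(A) / P(B)

P(the alarm triggers) = 81/100 × 3/100 + 13/100 × 97/100
= 243/10000 + 1261/10000 = 94/625

P(there is an intruder|the alarm triggers) = (243/10000) / (94/625) = 243/1504

P(there is an intruder|the alarm triggers) = 243/1504 ≈ 16.16%


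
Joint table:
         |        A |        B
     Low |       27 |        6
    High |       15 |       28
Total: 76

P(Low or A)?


P(Low∨A) = P(Low) + P(A) - P(Low∧A)
= (33 + 42 - 27)/76 = 48/76 = 12/19

P = 12/19 ≈ 63.16%


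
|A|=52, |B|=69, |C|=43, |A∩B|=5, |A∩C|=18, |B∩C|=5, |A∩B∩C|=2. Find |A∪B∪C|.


|A∪B∪C| = 52+69+43-5-18-5+2 = 138

|A∪B∪C| = 138


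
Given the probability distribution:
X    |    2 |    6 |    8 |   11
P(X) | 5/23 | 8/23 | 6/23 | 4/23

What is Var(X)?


E[X] = 150/23
E[X²] = 1176/23
Var(X) = E[X²] - (E[X])² = 1176/23 - 22500/529 = 4548/529

Var(X) = 4548/529 ≈ 8.5974


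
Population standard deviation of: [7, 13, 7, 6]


Mean = 33/4
  (7-33/4)²=25/16
  (13-33/4)²=361/16
  (7-33/4)²=25/16
  (6-33/4)²=81/16
Σ(x-μ)² = 123/4
σ² = (123/4)/4 = 123/16

σ = √(123/16) ≈ 2.7726


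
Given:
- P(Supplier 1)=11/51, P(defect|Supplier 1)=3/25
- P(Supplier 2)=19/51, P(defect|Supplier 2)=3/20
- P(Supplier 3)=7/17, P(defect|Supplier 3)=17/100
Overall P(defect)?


P(B) = Σ P(B|Aᵢ)×P(Aᵢ)
  3/25×11/51 = 11/425
  3/20×19/51 = 19/340
  17/100×7/17 = 7/100
Sum = 129/850

P(defect) = 129/850 ≈ 15.18%


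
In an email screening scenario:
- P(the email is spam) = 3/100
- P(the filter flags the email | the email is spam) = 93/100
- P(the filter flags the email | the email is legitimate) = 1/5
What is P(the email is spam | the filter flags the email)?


Using Bayes' theorem:
P(A|B) = P(B|A)·P(A) / P(B)

P(the filter flags the email) = 93/100 × 3/100 + 1/5 × 97/100
= 279/10000 + 97/500 = 2219/10000

P(the email is spam|the filter flags the email) = (279/10000) / (2219/10000) = 279/2219

P(the email is spam|the filter flags the email) = 279/2219 ≈ 12.57%


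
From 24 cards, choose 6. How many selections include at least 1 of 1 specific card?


Complement: C(24,6) - C(23,6) = 134596 - 100947 = 33649

33649


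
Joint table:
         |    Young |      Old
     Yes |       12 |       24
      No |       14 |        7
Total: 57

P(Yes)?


P(Yes) = (12+24)/57 = 36/57 = 12/19

P(Yes) = 12/19 ≈ 63.16%


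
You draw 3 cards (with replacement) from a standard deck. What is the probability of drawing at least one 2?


P(not a 2) = 48/52 = 12/13
P(none in 3 draws) = (12/13)^3 = 1728/2197
P(≥1 2) = 1 - 1728/2197 = 469/2197

P = 469/2197 ≈ 21.35%


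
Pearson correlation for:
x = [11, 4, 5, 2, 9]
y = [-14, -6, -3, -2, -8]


n=5, Σx=31, Σy=-33, Σxy=-269, Σx²=247, Σy²=309
r = (5×(-269) - 31×(-33))/√((5×247 - 31²)(5×309 - (-33)²))
= -322/√(274×456) = -322/√124944 ≈ -322/353.4742 ≈ -0.9110

r ≈ -0.9110


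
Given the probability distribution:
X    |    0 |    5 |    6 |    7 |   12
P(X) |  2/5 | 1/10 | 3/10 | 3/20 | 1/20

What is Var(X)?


E[X] = 79/20
E[X²] = 557/20
Var(X) = E[X²] - (E[X])² = 557/20 - 6241/400 = 4899/400

Var(X) = 4899/400 ≈ 12.2475


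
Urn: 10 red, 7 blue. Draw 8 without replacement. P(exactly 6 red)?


Hypergeometric: C(10,6)×C(7,2)/C(17,8)
= 210×21/24310 = 441/2431

P(X=6) = 441/2431 ≈ 18.14%


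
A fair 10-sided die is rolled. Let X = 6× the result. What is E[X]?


E[die] = (1+10)/2 = 11/2
E[X] = 6 × 11/2 = 33

E[X] = 33


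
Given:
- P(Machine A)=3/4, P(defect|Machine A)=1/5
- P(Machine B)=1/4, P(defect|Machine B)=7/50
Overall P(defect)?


P(B) = Σ P(B|Aᵢ)×P(Aᵢ)
  1/5×3/4 = 3/20
  7/50×1/4 = 7/200
Sum = 37/200

P(defect) = 37/200 ≈ 18.50%


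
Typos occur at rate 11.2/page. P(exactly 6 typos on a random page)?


Poisson(λ=11.2): P(X=6) = e^(-λ)×λ^k/k!
= e^(-11.2) × 11.2^6 / 6!
≈ 1.367419607e-05 × 1973822.68518 / 720 ≈ 0.037487

P(X=6) ≈ 0.037487 ≈ 3.75%


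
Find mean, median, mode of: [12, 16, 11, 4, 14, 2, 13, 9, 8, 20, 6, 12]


Sorted: [2, 4, 6, 8, 9, 11, 12, 12, 13, 14, 16, 20]
Mean = 127/12
Median = 23/2
Freq: {12: 2, 16: 1, 11: 1, 4: 1, 14: 1, 2: 1, 13: 1, 9: 1, 8: 1, 20: 1, 6: 1}
Mode: [12]

Mean=127/12, Median=23/2, Mode=12


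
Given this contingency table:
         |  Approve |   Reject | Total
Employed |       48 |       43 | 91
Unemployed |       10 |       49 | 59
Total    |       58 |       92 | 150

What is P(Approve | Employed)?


P(Approve | Employed) = 48/(48+43) = 48/91

P(Approve|Employed) = 48/91 ≈ 52.75%


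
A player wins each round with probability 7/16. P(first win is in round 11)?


Geometric: P(X=11) = (1-p)^(k-1)×p = (9/16)^10×7/16 = 24407490807/17592186044416

P(X=11) = 24407490807/17592186044416 ≈ 0.14%


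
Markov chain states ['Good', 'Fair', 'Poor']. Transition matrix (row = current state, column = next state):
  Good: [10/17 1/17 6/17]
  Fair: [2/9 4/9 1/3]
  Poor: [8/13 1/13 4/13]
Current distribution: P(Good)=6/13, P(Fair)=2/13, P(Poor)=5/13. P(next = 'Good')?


P(next=Good) = Σᵢ P(now=i)×P(i→Good)
= 6/13×10/17 + 2/13×2/9 + 5/13×8/13
= 60/221 + 4/117 + 40/169 = 14024/25857

P = 14024/25857 ≈ 0.5424


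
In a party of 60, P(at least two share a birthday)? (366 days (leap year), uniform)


P(all different) = Π(366-i)/366 for i=0..59
= 0.005966
P(match) = 1 - 0.005966 = 0.994034

P ≈ 0.9940 ≈ 99.40%


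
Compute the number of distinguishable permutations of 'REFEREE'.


Letters: 7, freq: {'R': 2, 'E': 4, 'F': 1}
7!/(2!×4!×1!) = 5040/48 = 105

105


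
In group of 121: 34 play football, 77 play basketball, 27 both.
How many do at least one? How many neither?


|A∪B| = 34+77-27 = 84
Neither = 121-84 = 37

At least one: 84; Neither: 37


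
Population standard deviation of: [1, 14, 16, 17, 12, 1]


Mean = 61/6
  (1-61/6)²=3025/36
  (14-61/6)²=529/36
  (16-61/6)²=1225/36
  (17-61/6)²=1681/36
  (12-61/6)²=121/36
  (1-61/6)²=3025/36
Σ(x-μ)² = 1601/6
σ² = (1601/6)/6 = 1601/36

σ = √(1601/36) ≈ 6.6687


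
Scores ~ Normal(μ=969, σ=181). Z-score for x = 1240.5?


z = (x - μ)/σ = (1240.5 - 969)/181 = 1.5

z = 1.5


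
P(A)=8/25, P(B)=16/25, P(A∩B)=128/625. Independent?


P(A)×P(B) = 128/625
P(A∩B) = 128/625
Equal ✓ → Independent

Yes, independent


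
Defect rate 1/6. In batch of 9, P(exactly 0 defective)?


Binomial: P(X=0) = C(9,0)×p^0×(1-p)^9
= 1 × 1 × 1953125/10077696 = 1953125/10077696

P(X=0) = 1953125/10077696 ≈ 19.38%


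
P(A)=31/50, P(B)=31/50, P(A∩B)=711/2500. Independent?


P(A)×P(B) = 961/2500
P(A∩B) = 711/2500
Not equal → NOT independent

No, not independent


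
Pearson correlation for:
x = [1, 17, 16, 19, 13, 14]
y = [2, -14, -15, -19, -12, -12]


n=6, Σx=80, Σy=-70, Σxy=-1161, Σx²=1272, Σy²=1074
r = (6×(-1161) - 80×(-70))/√((6×1272 - 80²)(6×1074 - (-70)²))
= -1366/√(1232×1544) = -1366/√1902208 ≈ -1366/1379.2056 ≈ -0.9904

r ≈ -0.9904


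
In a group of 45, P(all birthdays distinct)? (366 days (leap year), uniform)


P(all different) = Π(366-i)/366 for i=0..44
= (366/366)×(365/366)×...×(322/366)
= 0.059503

P ≈ 0.0595 ≈ 5.95%


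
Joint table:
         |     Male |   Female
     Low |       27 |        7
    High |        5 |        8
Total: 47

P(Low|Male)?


P(Low|Male) = 27/(27+5) = 27/32

P = 27/32 ≈ 84.38%


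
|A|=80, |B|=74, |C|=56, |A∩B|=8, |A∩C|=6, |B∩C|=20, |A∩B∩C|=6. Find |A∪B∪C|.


|A∪B∪C| = 80+74+56-8-6-20+6 = 182

|A∪B∪C| = 182


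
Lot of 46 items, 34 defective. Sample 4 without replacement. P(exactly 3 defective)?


Hypergeometric: C(34,3)×C(12,1)/C(46,4)
= 5984×12/163185 = 2176/4945

P(X=3) = 2176/4945 ≈ 44.00%


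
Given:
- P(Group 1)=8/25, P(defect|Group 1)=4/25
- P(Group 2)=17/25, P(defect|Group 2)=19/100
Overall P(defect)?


P(B) = Σ P(B|Aᵢ)×P(Aᵢ)
  4/25×8/25 = 32/625
  19/100×17/25 = 323/2500
Sum = 451/2500

P(defect) = 451/2500 ≈ 18.04%


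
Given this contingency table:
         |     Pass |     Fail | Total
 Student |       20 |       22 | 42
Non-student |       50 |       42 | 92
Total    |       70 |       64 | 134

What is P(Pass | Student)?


P(Pass | Student) = 20/(20+22) = 20/42 = 10/21

P(Pass|Student) = 10/21 ≈ 47.62%


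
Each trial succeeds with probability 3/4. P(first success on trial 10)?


Geometric: P(X=10) = (1-p)^(k-1)×p = (1/4)^9×3/4 = 3/1048576

P(X=10) = 3/1048576 ≈ 0.00%


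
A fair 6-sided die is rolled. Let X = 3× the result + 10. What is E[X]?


E[die] = (1+6)/2 = 7/2
E[X] = 3×7/2 + 10 = 41/2

E[X] = 41/2


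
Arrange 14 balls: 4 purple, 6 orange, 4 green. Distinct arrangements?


14!/(4!×6!×4!) = 210210

210210


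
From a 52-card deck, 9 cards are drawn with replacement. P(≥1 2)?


P(not a 2) = 48/52 = 12/13
P(none in 9 draws) = (12/13)^9 = 5159780352/10604499373
P(≥1 2) = 1 - 5159780352/10604499373 = 5444719021/10604499373

P = 5444719021/10604499373 ≈ 51.34%


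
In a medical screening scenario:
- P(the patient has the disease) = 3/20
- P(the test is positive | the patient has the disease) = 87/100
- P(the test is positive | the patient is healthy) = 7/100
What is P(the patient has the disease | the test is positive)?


Using Bayes' theorem:
P(A|B) = P(B|A)·P(A) / P(B)

P(the test is positive) = 87/100 × 3/20 + 7/100 × 17/20
= 261/2000 + 119/2000 = 19/100

P(the patient has the disease|the test is positive) = (261/2000) / (19/100) = 261/380

P(the patient has the disease|the test is positive) = 261/380 ≈ 68.68%


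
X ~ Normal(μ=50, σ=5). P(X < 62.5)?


z = (62.5-50)/5 = 2.5
P(Z < 2.5) = 0.9938

P(X < 62.5) ≈ 0.9938


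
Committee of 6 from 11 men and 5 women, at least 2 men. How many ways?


Count by #men:
  2M,4W: C(11,2)×C(5,4)=275
  3M,3W: C(11,3)×C(5,3)=1650
  4M,2W: C(11,4)×C(5,2)=3300
  5M,1W: C(11,5)×C(5,1)=2310
  6M,0W: C(11,6)×C(5,0)=462
Total = 7997

7997


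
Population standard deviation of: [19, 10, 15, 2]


Mean = 46/4 = 23/2
  (19-23/2)²=225/4
  (10-23/2)²=9/4
  (15-23/2)²=49/4
  (2-23/2)²=361/4
Σ(x-μ)² = 161
σ² = 161/4

σ = √(161/4) ≈ 6.3443


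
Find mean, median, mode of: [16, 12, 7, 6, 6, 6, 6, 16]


Sorted: [6, 6, 6, 6, 7, 12, 16, 16]
Mean = 75/8
Median = 13/2
Freq: {16: 2, 12: 1, 7: 1, 6: 4}
Mode: [6]

Mean=75/8, Median=13/2, Mode=6


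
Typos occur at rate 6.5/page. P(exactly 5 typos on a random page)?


Poisson(λ=6.5): P(X=5) = e^(-λ)×λ^k/k!
= e^(-6.5) × 6.5^5 / 5!
≈ 0.001503439193 × 11602.90625 / 120 ≈ 0.145369

P(X=5) ≈ 0.145369 ≈ 14.54%


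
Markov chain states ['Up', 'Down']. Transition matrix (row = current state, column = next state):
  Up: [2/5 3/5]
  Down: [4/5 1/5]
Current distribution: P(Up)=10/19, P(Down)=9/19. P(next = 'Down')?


P(next=Down) = Σᵢ P(now=i)×P(i→Down)
= 10/19×3/5 + 9/19×1/5
= 6/19 + 9/95 = 39/95

P = 39/95 ≈ 0.4105


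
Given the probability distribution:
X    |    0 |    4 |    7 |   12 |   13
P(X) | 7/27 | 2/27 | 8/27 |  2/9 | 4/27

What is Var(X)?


E[X] = 188/27
E[X²] = 1964/27
Var(X) = E[X²] - (E[X])² = 1964/27 - 35344/729 = 17684/729

Var(X) = 17684/729 ≈ 24.2579


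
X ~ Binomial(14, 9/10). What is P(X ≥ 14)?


P(X ≥ 14) = Σ P(X=i) for i=14..14
P(X=14) = 22876792454961/100000000000000
Sum = 22876792454961/100000000000000

P(X ≥ 14) = 22876792454961/100000000000000 ≈ 22.88%


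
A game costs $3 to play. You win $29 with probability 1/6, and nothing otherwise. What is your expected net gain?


E[gain] = (29-3)×1/6 + (-3)×5/6
= 13/3 - 5/2 = 11/6

Expected net gain = $11/6 ≈ $1.83


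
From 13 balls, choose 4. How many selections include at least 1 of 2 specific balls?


Complement: C(13,4) - C(11,4) = 715 - 330 = 385

385


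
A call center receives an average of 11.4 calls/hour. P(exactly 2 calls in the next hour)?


Poisson(λ=11.4): P(X=2) = e^(-λ)×λ^k/k!
= e^(-11.4) × 11.4^2 / 2!
≈ 1.119548484e-05 × 129.96 / 2 ≈ 0.000727

P(X=2) ≈ 0.000727 ≈ 0.07%


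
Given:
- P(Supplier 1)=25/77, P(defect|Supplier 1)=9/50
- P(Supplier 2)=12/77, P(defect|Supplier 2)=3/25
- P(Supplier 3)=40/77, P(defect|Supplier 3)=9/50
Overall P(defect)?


P(B) = Σ P(B|Aᵢ)×P(Aᵢ)
  9/50×25/77 = 9/154
  3/25×12/77 = 36/1925
  9/50×40/77 = 36/385
Sum = 657/3850

P(defect) = 657/3850 ≈ 17.06%


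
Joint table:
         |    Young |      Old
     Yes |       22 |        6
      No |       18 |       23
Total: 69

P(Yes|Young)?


P(Yes|Young) = 22/(22+18) = 22/40 = 11/20

P = 11/20 ≈ 55.00%


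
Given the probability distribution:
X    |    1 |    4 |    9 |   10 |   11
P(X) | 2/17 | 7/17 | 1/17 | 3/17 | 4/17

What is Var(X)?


E[X] = 113/17
E[X²] = 979/17
Var(X) = E[X²] - (E[X])² = 979/17 - 12769/289 = 3874/289

Var(X) = 3874/289 ≈ 13.4048


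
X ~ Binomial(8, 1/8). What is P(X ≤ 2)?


P(X ≤ 2) = Σ P(X=i) for i=0..2
P(X=0) = 5764801/16777216
P(X=1) = 823543/2097152
P(X=2) = 823543/4194304
Sum = 15647317/16777216

P(X ≤ 2) = 15647317/16777216 ≈ 93.27%


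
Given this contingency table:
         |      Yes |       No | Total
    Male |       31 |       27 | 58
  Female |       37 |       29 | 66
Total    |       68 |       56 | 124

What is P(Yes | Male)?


P(Yes | Male) = 31/(31+27) = 31/58

P(Yes|Male) = 31/58 ≈ 53.45%


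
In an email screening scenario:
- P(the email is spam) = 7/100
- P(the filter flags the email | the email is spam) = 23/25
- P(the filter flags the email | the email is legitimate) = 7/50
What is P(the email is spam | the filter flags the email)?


Using Bayes' theorem:
P(A|B) = P(B|A)·P(A) / P(B)

P(the filter flags the email) = 23/25 × 7/100 + 7/50 × 93/100
= 161/2500 + 651/5000 = 973/5000

P(the email is spam|the filter flags the email) = (161/2500) / (973/5000) = 46/139

P(the email is spam|the filter flags the email) = 46/139 ≈ 33.09%


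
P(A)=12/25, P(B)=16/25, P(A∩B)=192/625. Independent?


P(A)×P(B) = 192/625
P(A∩B) = 192/625
Equal ✓ → Independent

Yes, independent


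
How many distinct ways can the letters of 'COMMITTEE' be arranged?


Letters: 9, freq: {'C': 1, 'O': 1, 'M': 2, 'I': 1, 'T': 2, 'E': 2}
9!/(1!×1!×2!×1!×2!×2!) = 362880/8 = 45360

45360


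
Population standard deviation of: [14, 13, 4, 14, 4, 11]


Mean = 60/6 = 10
  (14-10)²=16
  (13-10)²=9
  (4-10)²=36
  (14-10)²=16
  (4-10)²=36
  (11-10)²=1
Σ(x-μ)² = 114
σ² = 114/6 = 19

σ = √(19) ≈ 4.3589


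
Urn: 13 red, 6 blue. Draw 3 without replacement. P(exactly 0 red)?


Hypergeometric: C(13,0)×C(6,3)/C(19,3)
= 1×20/969 = 20/969

P(X=0) = 20/969 ≈ 2.06%


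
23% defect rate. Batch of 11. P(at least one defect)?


P(all good) = (77/100)^11 = 564154396389137449973/10000000000000000000000
P(≥1 defect) = 9435845603610862550027/10000000000000000000000

P = 9435845603610862550027/10000000000000000000000 ≈ 94.36%


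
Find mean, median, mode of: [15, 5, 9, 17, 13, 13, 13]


Sorted: [5, 9, 13, 13, 13, 15, 17]
Mean = 85/7
Median = 13
Freq: {15: 1, 5: 1, 9: 1, 17: 1, 13: 3}
Mode: [13]

Mean=85/7, Median=13, Mode=13


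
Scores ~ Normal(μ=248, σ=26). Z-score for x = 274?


z = (x - μ)/σ = (274 - 248)/26 = 1.0

z = 1.0


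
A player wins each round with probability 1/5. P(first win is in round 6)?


Geometric: P(X=6) = (1-p)^(k-1)×p = (4/5)^5×1/5 = 1024/15625

P(X=6) = 1024/15625 ≈ 6.55%


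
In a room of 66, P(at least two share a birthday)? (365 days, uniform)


P(all different) = Π(365-i)/365 for i=0..65
= 0.001904
P(match) = 1 - 0.001904 = 0.998096

P ≈ 0.9981 ≈ 99.81%


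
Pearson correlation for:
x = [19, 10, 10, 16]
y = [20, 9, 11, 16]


n=4, Σx=55, Σy=56, Σxy=836, Σx²=817, Σy²=858
r = (4×836 - 55×56)/√((4×817 - 55²)(4×858 - 56²))
= 264/√(243×296) = 264/√71928 ≈ 264/268.1940 ≈ 0.9844

r ≈ 0.9844


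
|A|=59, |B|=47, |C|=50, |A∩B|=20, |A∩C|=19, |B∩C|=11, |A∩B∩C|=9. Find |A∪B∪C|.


|A∪B∪C| = 59+47+50-20-19-11+9 = 115

|A∪B∪C| = 115


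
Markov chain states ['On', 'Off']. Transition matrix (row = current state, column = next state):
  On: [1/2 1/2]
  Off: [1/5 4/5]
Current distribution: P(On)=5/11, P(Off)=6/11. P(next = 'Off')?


P(next=Off) = Σᵢ P(now=i)×P(i→Off)
= 5/11×1/2 + 6/11×4/5
= 5/22 + 24/55 = 73/110

P = 73/110 ≈ 0.6636


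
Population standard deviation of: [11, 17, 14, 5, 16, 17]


Mean = 80/6 = 40/3
  (11-40/3)²=49/9
  (17-40/3)²=121/9
  (14-40/3)²=4/9
  (5-40/3)²=625/9
  (16-40/3)²=64/9
  (17-40/3)²=121/9
Σ(x-μ)² = 328/3
σ² = (328/3)/6 = 164/9

σ = √(164/9) ≈ 4.2687


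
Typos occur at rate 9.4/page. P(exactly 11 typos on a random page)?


Poisson(λ=9.4): P(X=11) = e^(-λ)×λ^k/k!
= e^(-9.4) × 9.4^11 / 11!
≈ 8.272406556e-05 × 50629820724.9 / 39916800 ≈ 0.104926

P(X=11) ≈ 0.104926 ≈ 10.49%


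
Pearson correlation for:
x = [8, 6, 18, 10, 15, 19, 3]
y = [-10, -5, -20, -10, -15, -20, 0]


n=7, Σx=79, Σy=-80, Σxy=-1175, Σx²=1119, Σy²=1250
r = (7×(-1175) - 79×(-80))/√((7×1119 - 79²)(7×1250 - (-80)²))
= -1905/√(1592×2350) = -1905/√3741200 ≈ -1905/1934.2182 ≈ -0.9849

r ≈ -0.9849


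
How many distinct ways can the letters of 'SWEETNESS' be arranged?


Letters: 9, freq: {'S': 3, 'W': 1, 'E': 3, 'T': 1, 'N': 1}
9!/(3!×1!×3!×1!×1!) = 362880/36 = 10080

10080


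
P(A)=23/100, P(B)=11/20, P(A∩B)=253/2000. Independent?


P(A)×P(B) = 253/2000
P(A∩B) = 253/2000
Equal ✓ → Independent

Yes, independent


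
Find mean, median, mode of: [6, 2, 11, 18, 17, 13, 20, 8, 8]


Sorted: [2, 6, 8, 8, 11, 13, 17, 18, 20]
Mean = 103/9
Median = 11
Freq: {6: 1, 2: 1, 11: 1, 18: 1, 17: 1, 13: 1, 20: 1, 8: 2}
Mode: [8]

Mean=103/9, Median=11, Mode=8


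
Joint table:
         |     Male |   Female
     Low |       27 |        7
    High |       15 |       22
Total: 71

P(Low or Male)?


P(Low∨Male) = P(Low) + P(Male) - P(Low∧Male)
= (34 + 42 - 27)/71 = 49/71

P = 49/71 ≈ 69.01%


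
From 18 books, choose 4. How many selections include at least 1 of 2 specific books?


Complement: C(18,4) - C(16,4) = 3060 - 1820 = 1240

1240


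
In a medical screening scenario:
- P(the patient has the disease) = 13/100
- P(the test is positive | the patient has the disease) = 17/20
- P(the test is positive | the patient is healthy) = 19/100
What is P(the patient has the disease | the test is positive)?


Using Bayes' theorem:
P(A|B) = P(B|A)·P(A) / P(B)

P(the test is positive) = 17/20 × 13/100 + 19/100 × 87/100
= 221/2000 + 1653/10000 = 1379/5000

P(the patient has the disease|the test is positive) = (221/2000) / (1379/5000) = 1105/2758

P(the patient has the disease|the test is positive) = 1105/2758 ≈ 40.07%


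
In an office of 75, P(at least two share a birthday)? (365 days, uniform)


P(all different) = Π(365-i)/365 for i=0..74
= 0.000280
P(match) = 1 - 0.000280 = 0.999720

P ≈ 0.9997 ≈ 99.97%


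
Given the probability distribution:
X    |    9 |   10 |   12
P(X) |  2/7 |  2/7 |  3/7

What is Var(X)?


E[X] = 74/7
E[X²] = 794/7
Var(X) = E[X²] - (E[X])² = 794/7 - 5476/49 = 82/49

Var(X) = 82/49 ≈ 1.6735


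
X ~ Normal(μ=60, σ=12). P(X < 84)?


z = (84-60)/12 = 2.0
P(Z < 2.0) = 0.9772

P(X < 84) ≈ 0.9772


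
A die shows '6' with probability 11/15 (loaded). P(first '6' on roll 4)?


Geometric: P(X=4) = (1-p)^(k-1)×p = (4/15)^3×11/15 = 704/50625

P(X=4) = 704/50625 ≈ 1.39%


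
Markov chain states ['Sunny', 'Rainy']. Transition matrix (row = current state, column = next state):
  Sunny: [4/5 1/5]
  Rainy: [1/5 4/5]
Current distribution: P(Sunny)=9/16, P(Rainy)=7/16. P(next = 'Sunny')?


P(next=Sunny) = Σᵢ P(now=i)×P(i→Sunny)
= 9/16×4/5 + 7/16×1/5
= 9/20 + 7/80 = 43/80

P = 43/80 ≈ 0.5375


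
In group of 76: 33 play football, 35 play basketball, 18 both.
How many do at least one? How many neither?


|A∪B| = 33+35-18 = 50
Neither = 76-50 = 26

At least one: 50; Neither: 26


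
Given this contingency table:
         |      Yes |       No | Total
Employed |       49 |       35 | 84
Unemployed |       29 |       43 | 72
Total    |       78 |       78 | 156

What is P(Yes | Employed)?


P(Yes | Employed) = 49/(49+35) = 49/84 = 7/12

P(Yes|Employed) = 7/12 ≈ 58.33%


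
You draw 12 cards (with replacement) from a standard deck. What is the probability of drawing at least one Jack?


P(not a Jack) = 48/52 = 12/13
P(none in 12 draws) = (12/13)^12 = 8916100448256/23298085122481
P(≥1 Jack) = 1 - 8916100448256/23298085122481 = 14381984674225/23298085122481

P = 14381984674225/23298085122481 ≈ 61.73%


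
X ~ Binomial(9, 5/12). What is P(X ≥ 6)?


P(X ≥ 6) = Σ P(X=i) for i=6..9
P(X=6) = 37515625/429981696
P(X=7) = 3828125/143327232
P(X=8) = 2734375/573308928
P(X=9) = 1953125/5159780352
Sum = 153640625/1289945088

P(X ≥ 6) = 153640625/1289945088 ≈ 11.91%


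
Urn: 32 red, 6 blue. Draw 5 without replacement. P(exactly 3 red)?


Hypergeometric: C(32,3)×C(6,2)/C(38,5)
= 4960×15/501942 = 12400/83657

P(X=3) = 12400/83657 ≈ 14.82%


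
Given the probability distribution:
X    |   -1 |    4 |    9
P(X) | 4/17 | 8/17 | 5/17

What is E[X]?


E[X] = Σ x·P(X=x)
= (-1)×(4/17) + (4)×(8/17) + (9)×(5/17)
= 73/17

E[X] = 73/17


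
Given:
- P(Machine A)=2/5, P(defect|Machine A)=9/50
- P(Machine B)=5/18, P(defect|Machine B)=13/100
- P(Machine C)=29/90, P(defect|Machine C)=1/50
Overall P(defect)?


P(B) = Σ P(B|Aᵢ)×P(Aᵢ)
  9/50×2/5 = 9/125
  13/100×5/18 = 13/360
  1/50×29/90 = 29/4500
Sum = 1031/9000

P(defect) = 1031/9000 ≈ 11.46%


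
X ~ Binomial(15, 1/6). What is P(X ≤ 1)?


P(X ≤ 1) = Σ P(X=i) for i=0..1
P(X=0) = 30517578125/470184984576
P(X=1) = 30517578125/156728328192
Sum = 30517578125/117546246144

P(X ≤ 1) = 30517578125/117546246144 ≈ 25.96%


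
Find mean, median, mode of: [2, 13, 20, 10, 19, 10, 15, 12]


Sorted: [2, 10, 10, 12, 13, 15, 19, 20]
Mean = 101/8
Median = 25/2
Freq: {2: 1, 13: 1, 20: 1, 10: 2, 19: 1, 15: 1, 12: 1}
Mode: [10]

Mean=101/8, Median=25/2, Mode=10


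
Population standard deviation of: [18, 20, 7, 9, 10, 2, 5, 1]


Mean = 72/8 = 9
  (18-9)²=81
  (20-9)²=121
  (7-9)²=4
  (9-9)²=0
  (10-9)²=1
  (2-9)²=49
  (5-9)²=16
  (1-9)²=64
Σ(x-μ)² = 336
σ² = 336/8 = 42

σ = √(42) ≈ 6.4807


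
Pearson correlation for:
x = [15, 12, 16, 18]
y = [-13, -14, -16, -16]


n=4, Σx=61, Σy=-59, Σxy=-907, Σx²=949, Σy²=877
r = (4×(-907) - 61×(-59))/√((4×949 - 61²)(4×877 - (-59)²))
= -29/√(75×27) = -29/√2025 ≈ -29/45.0000 ≈ -0.6444

r ≈ -0.6444


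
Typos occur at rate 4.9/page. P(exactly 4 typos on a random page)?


Poisson(λ=4.9): P(X=4) = e^(-λ)×λ^k/k!
= e^(-4.9) × 4.9^4 / 4!
≈ 0.007446583071 × 576.4801 / 24 ≈ 0.178867

P(X=4) ≈ 0.178867 ≈ 17.89%


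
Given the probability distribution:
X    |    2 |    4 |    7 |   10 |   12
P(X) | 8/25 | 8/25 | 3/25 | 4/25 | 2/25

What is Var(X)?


E[X] = 133/25
E[X²] = 199/5
Var(X) = E[X²] - (E[X])² = 199/5 - 17689/625 = 7186/625

Var(X) = 7186/625 ≈ 11.4976


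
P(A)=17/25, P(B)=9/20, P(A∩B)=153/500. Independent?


P(A)×P(B) = 153/500
P(A∩B) = 153/500
Equal ✓ → Independent

Yes, independent


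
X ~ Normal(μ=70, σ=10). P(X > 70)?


z = (70-70)/10 = 0.0
P(X > 70) = 1 - P(Z ≤ 0.0) = 1 - 0.5000 = 0.5000

P(X > 70) ≈ 0.5000


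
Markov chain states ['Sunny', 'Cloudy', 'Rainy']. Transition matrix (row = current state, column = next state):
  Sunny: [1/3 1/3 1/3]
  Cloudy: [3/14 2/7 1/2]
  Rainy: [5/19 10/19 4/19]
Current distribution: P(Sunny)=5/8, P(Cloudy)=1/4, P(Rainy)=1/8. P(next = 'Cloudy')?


P(next=Cloudy) = Σᵢ P(now=i)×P(i→Cloudy)
= 5/8×1/3 + 1/4×2/7 + 1/8×10/19
= 5/24 + 1/14 + 5/76 = 1103/3192

P = 1103/3192 ≈ 0.3456


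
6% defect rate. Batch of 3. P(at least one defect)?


P(all good) = (47/50)^3 = 103823/125000
P(≥1 defect) = 21177/125000

P = 21177/125000 ≈ 16.94%


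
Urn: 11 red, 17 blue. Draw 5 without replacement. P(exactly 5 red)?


Hypergeometric: C(11,5)×C(17,0)/C(28,5)
= 462×1/98280 = 11/2340

P(X=5) = 11/2340 ≈ 0.47%


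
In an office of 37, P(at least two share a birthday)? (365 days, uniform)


P(all different) = Π(365-i)/365 for i=0..36
= 0.151266
P(match) = 1 - 0.151266 = 0.848734

P ≈ 0.8487 ≈ 84.87%
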